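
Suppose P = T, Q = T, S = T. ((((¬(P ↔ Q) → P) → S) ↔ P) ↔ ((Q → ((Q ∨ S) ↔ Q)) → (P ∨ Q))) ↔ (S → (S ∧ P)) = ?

T

P ↔ Q = T ↔ T = T
¬(P ↔ Q) = ¬T = F
¬(P ↔ Q) → P = F → T = T
(¬(P ↔ Q) → P) → S = T → T = T
((¬(P ↔ Q) → P) → S) ↔ P = T ↔ T = T
Q ∨ S = T ∨ T = T
(Q ∨ S) ↔ Q = T ↔ T = T
Q → ((Q ∨ S) ↔ Q) = T → T = T
P ∨ Q = T ∨ T = T
(Q → ((Q ∨ S) ↔ Q)) → (P ∨ Q) = T → T = T
(((¬(P ↔ Q) → P) → S) ↔ P) ↔ ((Q → ((Q ∨ S) ↔ Q)) → (P ∨ Q)) = T ↔ T = T
S ∧ P = T ∧ T = T
S → (S ∧ P) = T → T = T
((((¬(P ↔ Q) → P) → S) ↔ P) ↔ ((Q → ((Q ∨ S) ↔ Q)) → (P ∨ Q))) ↔ (S → (S ∧ P)) = T ↔ T = T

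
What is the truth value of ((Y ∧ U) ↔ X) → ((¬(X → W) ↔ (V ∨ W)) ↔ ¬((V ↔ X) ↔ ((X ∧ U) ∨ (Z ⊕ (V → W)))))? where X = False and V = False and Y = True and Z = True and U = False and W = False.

Substituting X=False, V=False, Y=True, Z=True, U=False, W=False:
Y ∧ U = True ∧ False = False
(Y ∧ U) ↔ X = False ↔ False = True
X → W = False → False = True
¬(X → W) = ¬True = False
V ∨ W = False ∨ False = False
¬(X → W) ↔ (V ∨ W) = False ↔ False = True
V ↔ X = False ↔ False = True
X ∧ U = False ∧ False = False
V → W = False → False = True
Z ⊕ (V → W) = True ⊕ True = False
(X ∧ U) ∨ (Z ⊕ (V → W)) = False ∨ False = False
(V ↔ X) ↔ ((X ∧ U) ∨ (Z ⊕ (V → W))) = True ↔ False = False
¬((V ↔ X) ↔ ((X ∧ U) ∨ (Z ⊕ (V → W)))) = ¬False = True
(¬(X → W) ↔ (V ∨ W)) ↔ ¬((V ↔ X) ↔ ((X ∧ U) ∨ (Z ⊕ (V → W)))) = True ↔ True = True
((Y ∧ U) ↔ X) → ((¬(X → W) ↔ (V ∨ W)) ↔ ¬((V ↔ X) ↔ ((X ∧ U) ∨ (Z ⊕ (V → W))))) = True → True = True

True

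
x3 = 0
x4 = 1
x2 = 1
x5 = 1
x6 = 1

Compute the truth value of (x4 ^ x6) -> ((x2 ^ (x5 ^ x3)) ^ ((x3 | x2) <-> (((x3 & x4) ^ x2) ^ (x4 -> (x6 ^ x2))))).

Substituting x3=0, x4=1, x2=1, x5=1, x6=1:
x4 ^ x6 = 1 ^ 1 = 0
x5 ^ x3 = 1 ^ 0 = 1
x2 ^ (x5 ^ x3) = 1 ^ 1 = 0
x3 | x2 = 0 | 1 = 1
x3 & x4 = 0 & 1 = 0
(x3 & x4) ^ x2 = 0 ^ 1 = 1
x6 ^ x2 = 1 ^ 1 = 0
x4 -> (x6 ^ x2) = 1 -> 0 = 0
((x3 & x4) ^ x2) ^ (x4 -> (x6 ^ x2)) = 1 ^ 0 = 1
(x3 | x2) <-> (((x3 & x4) ^ x2) ^ (x4 -> (x6 ^ x2))) = 1 <-> 1 = 1
(x2 ^ (x5 ^ x3)) ^ ((x3 | x2) <-> (((x3 & x4) ^ x2) ^ (x4 -> (x6 ^ x2)))) = 0 ^ 1 = 1
(x4 ^ x6) -> ((x2 ^ (x5 ^ x3)) ^ ((x3 | x2) <-> (((x3 & x4) ^ x2) ^ (x4 -> (x6 ^ x2))))) = 0 -> 1 = 1

1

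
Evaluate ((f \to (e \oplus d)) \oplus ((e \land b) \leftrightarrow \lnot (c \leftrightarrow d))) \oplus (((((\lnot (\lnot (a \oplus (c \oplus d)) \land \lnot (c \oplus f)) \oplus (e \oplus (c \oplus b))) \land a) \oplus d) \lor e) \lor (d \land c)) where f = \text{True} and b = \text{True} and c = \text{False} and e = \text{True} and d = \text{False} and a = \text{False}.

Substituting f=\text{True}, b=\text{True}, c=\text{False}, e=\text{True}, d=\text{False}, a=\text{False}:
e \oplus d = \text{True} \oplus \text{False} = \text{True}
f \to (e \oplus d) = \text{True} \to \text{True} = \text{True}
e \land b = \text{True} \land \text{True} = \text{True}
c \leftrightarrow d = \text{False} \leftrightarrow \text{False} = \text{True}
\lnot (c \leftrightarrow d) = \lnot \text{True} = \text{False}
(e \land b) \leftrightarrow \lnot (c \leftrightarrow d) = \text{True} \leftrightarrow \text{False} = \text{False}
(f \to (e \oplus d)) \oplus ((e \land b) \leftrightarrow \lnot (c \leftrightarrow d)) = \text{True} \oplus \text{False} = \text{True}
c \oplus d = \text{False} \oplus \text{False} = \text{False}
a \oplus (c \oplus d) = \text{False} \oplus \text{False} = \text{False}
\lnot (a \oplus (c \oplus d)) = \lnot \text{False} = \text{True}
c \oplus f = \text{False} \oplus \text{True} = \text{True}
\lnot (c \oplus f) = \lnot \text{True} = \text{False}
\lnot (a \oplus (c \oplus d)) \land \lnot (c \oplus f) = \text{True} \land \text{False} = \text{False}
\lnot (\lnot (a \oplus (c \oplus d)) \land \lnot (c \oplus f)) = \lnot \text{False} = \text{True}
c \oplus b = \text{False} \oplus \text{True} = \text{True}
e \oplus (c \oplus b) = \text{True} \oplus \text{True} = \text{False}
\lnot (\lnot (a \oplus (c \oplus d)) \land \lnot (c \oplus f)) \oplus (e \oplus (c \oplus b)) = \text{True} \oplus \text{False} = \text{True}
(\lnot (\lnot (a \oplus (c \oplus d)) \land \lnot (c \oplus f)) \oplus (e \oplus (c \oplus b))) \land a = \text{True} \land \text{False} = \text{False}
((\lnot (\lnot (a \oplus (c \oplus d)) \land \lnot (c \oplus f)) \oplus (e \oplus (c \oplus b))) \land a) \oplus d = \text{False} \oplus \text{False} = \text{False}
(((\lnot (\lnot (a \oplus (c \oplus d)) \land \lnot (c \oplus f)) \oplus (e \oplus (c \oplus b))) \land a) \oplus d) \lor e = \text{False} \lor \text{True} = \text{True}
d \land c = \text{False} \land \text{False} = \text{False}
((((\lnot (\lnot (a \oplus (c \oplus d)) \land \lnot (c \oplus f)) \oplus (e \oplus (c \oplus b))) \land a) \oplus d) \lor e) \lor (d \land c) = \text{True} \lor \text{False} = \text{True}
((f \to (e \oplus d)) \oplus ((e \land b) \leftrightarrow \lnot (c \leftrightarrow d))) \oplus (((((\lnot (\lnot (a \oplus (c \oplus d)) \land \lnot (c \oplus f)) \oplus (e \oplus (c \oplus b))) \land a) \oplus d) \lor e) \lor (d \land c)) = \text{True} \oplus \text{True} = \text{False}

\text{False}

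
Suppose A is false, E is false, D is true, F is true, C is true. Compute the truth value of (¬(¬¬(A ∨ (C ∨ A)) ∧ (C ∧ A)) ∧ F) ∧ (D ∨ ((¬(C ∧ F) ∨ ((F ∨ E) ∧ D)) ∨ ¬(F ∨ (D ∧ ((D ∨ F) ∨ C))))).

Substituting A=False, E=False, D=True, F=True, C=True:
C ∨ A = True ∨ False = True
A ∨ (C ∨ A) = False ∨ True = True
¬(A ∨ (C ∨ A)) = ¬True = False
¬¬(A ∨ (C ∨ A)) = ¬False = True
C ∧ A = True ∧ False = False
¬¬(A ∨ (C ∨ A)) ∧ (C ∧ A) = True ∧ False = False
¬(¬¬(A ∨ (C ∨ A)) ∧ (C ∧ A)) = ¬False = True
¬(¬¬(A ∨ (C ∨ A)) ∧ (C ∧ A)) ∧ F = True ∧ True = True
C ∧ F = True ∧ True = True
¬(C ∧ F) = ¬True = False
F ∨ E = True ∨ False = True
(F ∨ E) ∧ D = True ∧ True = True
¬(C ∧ F) ∨ ((F ∨ E) ∧ D) = False ∨ True = True
D ∨ F = True ∨ True = True
(D ∨ F) ∨ C = True ∨ True = True
D ∧ ((D ∨ F) ∨ C) = True ∧ True = True
F ∨ (D ∧ ((D ∨ F) ∨ C)) = True ∨ True = True
¬(F ∨ (D ∧ ((D ∨ F) ∨ C))) = ¬True = False
(¬(C ∧ F) ∨ ((F ∨ E) ∧ D)) ∨ ¬(F ∨ (D ∧ ((D ∨ F) ∨ C))) = True ∨ False = True
D ∨ ((¬(C ∧ F) ∨ ((F ∨ E) ∧ D)) ∨ ¬(F ∨ (D ∧ ((D ∨ F) ∨ C)))) = True ∨ True = True
(¬(¬¬(A ∨ (C ∨ A)) ∧ (C ∧ A)) ∧ F) ∧ (D ∨ ((¬(C ∧ F) ∨ ((F ∨ E) ∧ D)) ∨ ¬(F ∨ (D ∧ ((D ∨ F) ∨ C))))) = True ∧ True = True

True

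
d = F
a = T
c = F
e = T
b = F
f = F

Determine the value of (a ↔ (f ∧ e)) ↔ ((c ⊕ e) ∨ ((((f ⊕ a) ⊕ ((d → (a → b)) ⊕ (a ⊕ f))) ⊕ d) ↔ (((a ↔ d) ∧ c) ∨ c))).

f ∧ e = F ∧ T = F
a ↔ (f ∧ e) = T ↔ F = F
c ⊕ e = F ⊕ T = T
f ⊕ a = F ⊕ T = T
a → b = T → F = F
d → (a → b) = F → F = T
a ⊕ f = T ⊕ F = T
(d → (a → b)) ⊕ (a ⊕ f) = T ⊕ T = F
(f ⊕ a) ⊕ ((d → (a → b)) ⊕ (a ⊕ f)) = T ⊕ F = T
((f ⊕ a) ⊕ ((d → (a → b)) ⊕ (a ⊕ f))) ⊕ d = T ⊕ F = T
a ↔ d = T ↔ F = F
(a ↔ d) ∧ c = F ∧ F = F
((a ↔ d) ∧ c) ∨ c = F ∨ F = F
(((f ⊕ a) ⊕ ((d → (a → b)) ⊕ (a ⊕ f))) ⊕ d) ↔ (((a ↔ d) ∧ c) ∨ c) = T ↔ F = F
(c ⊕ e) ∨ ((((f ⊕ a) ⊕ ((d → (a → b)) ⊕ (a ⊕ f))) ⊕ d) ↔ (((a ↔ d) ∧ c) ∨ c)) = T ∨ F = T
(a ↔ (f ∧ e)) ↔ ((c ⊕ e) ∨ ((((f ⊕ a) ⊕ ((d → (a → b)) ⊕ (a ⊕ f))) ⊕ d) ↔ (((a ↔ d) ∧ c) ∨ c))) = F ↔ T = F

F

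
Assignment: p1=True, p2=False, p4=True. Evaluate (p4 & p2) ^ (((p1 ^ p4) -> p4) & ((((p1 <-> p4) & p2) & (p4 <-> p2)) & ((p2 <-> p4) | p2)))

p4 & p2 = True & False = False
p1 ^ p4 = True ^ True = False
(p1 ^ p4) -> p4 = False -> True = True
p1 <-> p4 = True <-> True = True
(p1 <-> p4) & p2 = True & False = False
p4 <-> p2 = True <-> False = False
((p1 <-> p4) & p2) & (p4 <-> p2) = False & False = False
p2 <-> p4 = False <-> True = False
(p2 <-> p4) | p2 = False | False = False
(((p1 <-> p4) & p2) & (p4 <-> p2)) & ((p2 <-> p4) | p2) = False & False = False
((p1 ^ p4) -> p4) & ((((p1 <-> p4) & p2) & (p4 <-> p2)) & ((p2 <-> p4) | p2)) = True & False = False
(p4 & p2) ^ (((p1 ^ p4) -> p4) & ((((p1 <-> p4) & p2) & (p4 <-> p2)) & ((p2 <-> p4) | p2))) = False ^ False = False

False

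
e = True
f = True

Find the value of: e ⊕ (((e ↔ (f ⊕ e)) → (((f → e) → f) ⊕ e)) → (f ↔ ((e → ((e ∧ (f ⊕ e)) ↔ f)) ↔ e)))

True

f ⊕ e = True ⊕ True = False
e ↔ (f ⊕ e) = True ↔ False = False
f → e = True → True = True
(f → e) → f = True → True = True
((f → e) → f) ⊕ e = True ⊕ True = False
(e ↔ (f ⊕ e)) → (((f → e) → f) ⊕ e) = False → False = True
f ⊕ e = True ⊕ True = False
e ∧ (f ⊕ e) = True ∧ False = False
(e ∧ (f ⊕ e)) ↔ f = False ↔ True = False
e → ((e ∧ (f ⊕ e)) ↔ f) = True → False = False
(e → ((e ∧ (f ⊕ e)) ↔ f)) ↔ e = False ↔ True = False
f ↔ ((e → ((e ∧ (f ⊕ e)) ↔ f)) ↔ e) = True ↔ False = False
((e ↔ (f ⊕ e)) → (((f → e) → f) ⊕ e)) → (f ↔ ((e → ((e ∧ (f ⊕ e)) ↔ f)) ↔ e)) = True → False = False
e ⊕ (((e ↔ (f ⊕ e)) → (((f → e) → f) ⊕ e)) → (f ↔ ((e → ((e ∧ (f ⊕ e)) ↔ f)) ↔ e))) = True ⊕ False = True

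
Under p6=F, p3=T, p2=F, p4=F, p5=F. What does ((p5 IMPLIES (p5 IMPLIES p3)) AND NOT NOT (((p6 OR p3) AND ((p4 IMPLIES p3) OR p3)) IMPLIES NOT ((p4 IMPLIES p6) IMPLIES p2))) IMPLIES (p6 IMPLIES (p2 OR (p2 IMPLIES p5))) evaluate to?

T

p5 IMPLIES p3 = F IMPLIES T = T
p5 IMPLIES (p5 IMPLIES p3) = F IMPLIES T = T
p6 OR p3 = F OR T = T
p4 IMPLIES p3 = F IMPLIES T = T
(p4 IMPLIES p3) OR p3 = T OR T = T
(p6 OR p3) AND ((p4 IMPLIES p3) OR p3) = T AND T = T
p4 IMPLIES p6 = F IMPLIES F = T
(p4 IMPLIES p6) IMPLIES p2 = T IMPLIES F = F
NOT ((p4 IMPLIES p6) IMPLIES p2) = NOT F = T
((p6 OR p3) AND ((p4 IMPLIES p3) OR p3)) IMPLIES NOT ((p4 IMPLIES p6) IMPLIES p2) = T IMPLIES T = T
NOT (((p6 OR p3) AND ((p4 IMPLIES p3) OR p3)) IMPLIES NOT ((p4 IMPLIES p6) IMPLIES p2)) = NOT T = F
NOT NOT (((p6 OR p3) AND ((p4 IMPLIES p3) OR p3)) IMPLIES NOT ((p4 IMPLIES p6) IMPLIES p2)) = NOT F = T
(p5 IMPLIES (p5 IMPLIES p3)) AND NOT NOT (((p6 OR p3) AND ((p4 IMPLIES p3) OR p3)) IMPLIES NOT ((p4 IMPLIES p6) IMPLIES p2)) = T AND T = T
p2 IMPLIES p5 = F IMPLIES F = T
p2 OR (p2 IMPLIES p5) = F OR T = T
p6 IMPLIES (p2 OR (p2 IMPLIES p5)) = F IMPLIES T = T
((p5 IMPLIES (p5 IMPLIES p3)) AND NOT NOT (((p6 OR p3) AND ((p4 IMPLIES p3) OR p3)) IMPLIES NOT ((p4 IMPLIES p6) IMPLIES p2))) IMPLIES (p6 IMPLIES (p2 OR (p2 IMPLIES p5))) = T IMPLIES T = T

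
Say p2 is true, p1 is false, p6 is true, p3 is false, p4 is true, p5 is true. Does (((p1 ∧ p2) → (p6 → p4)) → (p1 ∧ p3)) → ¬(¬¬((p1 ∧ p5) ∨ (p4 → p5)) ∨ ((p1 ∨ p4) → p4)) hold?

T

p1 ∧ p2 = F ∧ T = F
p6 → p4 = T → T = T
(p1 ∧ p2) → (p6 → p4) = F → T = T
p1 ∧ p3 = F ∧ F = F
((p1 ∧ p2) → (p6 → p4)) → (p1 ∧ p3) = T → F = F
p1 ∧ p5 = F ∧ T = F
p4 → p5 = T → T = T
(p1 ∧ p5) ∨ (p4 → p5) = F ∨ T = T
¬((p1 ∧ p5) ∨ (p4 → p5)) = ¬T = F
¬¬((p1 ∧ p5) ∨ (p4 → p5)) = ¬F = T
p1 ∨ p4 = F ∨ T = T
(p1 ∨ p4) → p4 = T → T = T
¬¬((p1 ∧ p5) ∨ (p4 → p5)) ∨ ((p1 ∨ p4) → p4) = T ∨ T = T
¬(¬¬((p1 ∧ p5) ∨ (p4 → p5)) ∨ ((p1 ∨ p4) → p4)) = ¬T = F
(((p1 ∧ p2) → (p6 → p4)) → (p1 ∧ p3)) → ¬(¬¬((p1 ∧ p5) ∨ (p4 → p5)) ∨ ((p1 ∨ p4) → p4)) = F → F = T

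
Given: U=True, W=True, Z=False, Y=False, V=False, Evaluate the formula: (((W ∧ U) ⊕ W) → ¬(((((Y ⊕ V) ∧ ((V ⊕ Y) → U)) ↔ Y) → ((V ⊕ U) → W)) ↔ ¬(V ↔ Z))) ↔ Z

False

W ∧ U = True ∧ True = True
(W ∧ U) ⊕ W = True ⊕ True = False
Y ⊕ V = False ⊕ False = False
V ⊕ Y = False ⊕ False = False
(V ⊕ Y) → U = False → True = True
(Y ⊕ V) ∧ ((V ⊕ Y) → U) = False ∧ True = False
((Y ⊕ V) ∧ ((V ⊕ Y) → U)) ↔ Y = False ↔ False = True
V ⊕ U = False ⊕ True = True
(V ⊕ U) → W = True → True = True
(((Y ⊕ V) ∧ ((V ⊕ Y) → U)) ↔ Y) → ((V ⊕ U) → W) = True → True = True
V ↔ Z = False ↔ False = True
¬(V ↔ Z) = ¬True = False
((((Y ⊕ V) ∧ ((V ⊕ Y) → U)) ↔ Y) → ((V ⊕ U) → W)) ↔ ¬(V ↔ Z) = True ↔ False = False
¬(((((Y ⊕ V) ∧ ((V ⊕ Y) → U)) ↔ Y) → ((V ⊕ U) → W)) ↔ ¬(V ↔ Z)) = ¬False = True
((W ∧ U) ⊕ W) → ¬(((((Y ⊕ V) ∧ ((V ⊕ Y) → U)) ↔ Y) → ((V ⊕ U) → W)) ↔ ¬(V ↔ Z)) = False → True = True
(((W ∧ U) ⊕ W) → ¬(((((Y ⊕ V) ∧ ((V ⊕ Y) → U)) ↔ Y) → ((V ⊕ U) → W)) ↔ ¬(V ↔ Z))) ↔ Z = True ↔ False = False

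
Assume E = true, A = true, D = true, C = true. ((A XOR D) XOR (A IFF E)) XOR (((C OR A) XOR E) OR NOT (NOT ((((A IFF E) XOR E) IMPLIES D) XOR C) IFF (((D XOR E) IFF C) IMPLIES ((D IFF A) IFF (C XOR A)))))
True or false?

true

A XOR D = true XOR true = false
A IFF E = true IFF true = true
(A XOR D) XOR (A IFF E) = false XOR true = true
C OR A = true OR true = true
(C OR A) XOR E = true XOR true = false
A IFF E = true IFF true = true
(A IFF E) XOR E = true XOR true = false
((A IFF E) XOR E) IMPLIES D = false IMPLIES true = true
(((A IFF E) XOR E) IMPLIES D) XOR C = true XOR true = false
NOT ((((A IFF E) XOR E) IMPLIES D) XOR C) = NOT false = true
D XOR E = true XOR true = false
(D XOR E) IFF C = false IFF true = false
D IFF A = true IFF true = true
C XOR A = true XOR true = false
(D IFF A) IFF (C XOR A) = true IFF false = false
((D XOR E) IFF C) IMPLIES ((D IFF A) IFF (C XOR A)) = false IMPLIES false = true
NOT ((((A IFF E) XOR E) IMPLIES D) XOR C) IFF (((D XOR E) IFF C) IMPLIES ((D IFF A) IFF (C XOR A))) = true IFF true = true
NOT (NOT ((((A IFF E) XOR E) IMPLIES D) XOR C) IFF (((D XOR E) IFF C) IMPLIES ((D IFF A) IFF (C XOR A)))) = NOT true = false
((C OR A) XOR E) OR NOT (NOT ((((A IFF E) XOR E) IMPLIES D) XOR C) IFF (((D XOR E) IFF C) IMPLIES ((D IFF A) IFF (C XOR A)))) = false OR false = false
((A XOR D) XOR (A IFF E)) XOR (((C OR A) XOR E) OR NOT (NOT ((((A IFF E) XOR E) IMPLIES D) XOR C) IFF (((D XOR E) IFF C) IMPLIES ((D IFF A) IFF (C XOR A))))) = true XOR false = true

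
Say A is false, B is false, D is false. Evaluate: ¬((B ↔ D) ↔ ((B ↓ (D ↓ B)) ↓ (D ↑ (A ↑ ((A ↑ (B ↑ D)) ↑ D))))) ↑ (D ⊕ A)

B ↔ D = F ↔ F = T
D ↓ B = F ↓ F = T
B ↓ (D ↓ B) = F ↓ T = F
B ↑ D = F ↑ F = T
A ↑ (B ↑ D) = F ↑ T = T
(A ↑ (B ↑ D)) ↑ D = T ↑ F = T
A ↑ ((A ↑ (B ↑ D)) ↑ D) = F ↑ T = T
D ↑ (A ↑ ((A ↑ (B ↑ D)) ↑ D)) = F ↑ T = T
(B ↓ (D ↓ B)) ↓ (D ↑ (A ↑ ((A ↑ (B ↑ D)) ↑ D))) = F ↓ T = F
(B ↔ D) ↔ ((B ↓ (D ↓ B)) ↓ (D ↑ (A ↑ ((A ↑ (B ↑ D)) ↑ D)))) = T ↔ F = F
¬((B ↔ D) ↔ ((B ↓ (D ↓ B)) ↓ (D ↑ (A ↑ ((A ↑ (B ↑ D)) ↑ D))))) = ¬F = T
D ⊕ A = F ⊕ F = F
¬((B ↔ D) ↔ ((B ↓ (D ↓ B)) ↓ (D ↑ (A ↑ ((A ↑ (B ↑ D)) ↑ D))))) ↑ (D ⊕ A) = T ↑ F = T

T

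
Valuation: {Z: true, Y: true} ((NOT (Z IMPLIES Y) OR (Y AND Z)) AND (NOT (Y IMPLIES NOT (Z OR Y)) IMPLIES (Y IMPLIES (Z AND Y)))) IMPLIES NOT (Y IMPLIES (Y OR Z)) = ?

false

Substituting Z=true, Y=true:
Z IMPLIES Y = true IMPLIES true = true
NOT (Z IMPLIES Y) = NOT true = false
Y AND Z = true AND true = true
NOT (Z IMPLIES Y) OR (Y AND Z) = false OR true = true
Z OR Y = true OR true = true
NOT (Z OR Y) = NOT true = false
Y IMPLIES NOT (Z OR Y) = true IMPLIES false = false
NOT (Y IMPLIES NOT (Z OR Y)) = NOT false = true
Z AND Y = true AND true = true
Y IMPLIES (Z AND Y) = true IMPLIES true = true
NOT (Y IMPLIES NOT (Z OR Y)) IMPLIES (Y IMPLIES (Z AND Y)) = true IMPLIES true = true
(NOT (Z IMPLIES Y) OR (Y AND Z)) AND (NOT (Y IMPLIES NOT (Z OR Y)) IMPLIES (Y IMPLIES (Z AND Y))) = true AND true = true
Y OR Z = true OR true = true
Y IMPLIES (Y OR Z) = true IMPLIES true = true
NOT (Y IMPLIES (Y OR Z)) = NOT true = false
((NOT (Z IMPLIES Y) OR (Y AND Z)) AND (NOT (Y IMPLIES NOT (Z OR Y)) IMPLIES (Y IMPLIES (Z AND Y)))) IMPLIES NOT (Y IMPLIES (Y OR Z)) = true IMPLIES false = false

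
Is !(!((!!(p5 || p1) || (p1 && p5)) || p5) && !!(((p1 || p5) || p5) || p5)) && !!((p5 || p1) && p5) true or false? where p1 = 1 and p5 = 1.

1

p5 || p1 = 1 || 1 = 1
!(p5 || p1) = !1 = 0
!!(p5 || p1) = !0 = 1
p1 && p5 = 1 && 1 = 1
!!(p5 || p1) || (p1 && p5) = 1 || 1 = 1
(!!(p5 || p1) || (p1 && p5)) || p5 = 1 || 1 = 1
!((!!(p5 || p1) || (p1 && p5)) || p5) = !1 = 0
p1 || p5 = 1 || 1 = 1
(p1 || p5) || p5 = 1 || 1 = 1
((p1 || p5) || p5) || p5 = 1 || 1 = 1
!(((p1 || p5) || p5) || p5) = !1 = 0
!!(((p1 || p5) || p5) || p5) = !0 = 1
!((!!(p5 || p1) || (p1 && p5)) || p5) && !!(((p1 || p5) || p5) || p5) = 0 && 1 = 0
!(!((!!(p5 || p1) || (p1 && p5)) || p5) && !!(((p1 || p5) || p5) || p5)) = !0 = 1
p5 || p1 = 1 || 1 = 1
(p5 || p1) && p5 = 1 && 1 = 1
!((p5 || p1) && p5) = !1 = 0
!!((p5 || p1) && p5) = !0 = 1
!(!((!!(p5 || p1) || (p1 && p5)) || p5) && !!(((p1 || p5) || p5) || p5)) && !!((p5 || p1) && p5) = 1 && 1 = 1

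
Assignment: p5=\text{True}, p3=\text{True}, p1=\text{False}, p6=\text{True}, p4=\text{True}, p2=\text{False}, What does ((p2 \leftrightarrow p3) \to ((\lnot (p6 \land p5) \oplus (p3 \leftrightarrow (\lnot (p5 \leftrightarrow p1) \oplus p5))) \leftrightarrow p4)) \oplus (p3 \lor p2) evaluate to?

p2 \leftrightarrow p3 = \text{False} \leftrightarrow \text{True} = \text{False}
p6 \land p5 = \text{True} \land \text{True} = \text{True}
\lnot (p6 \land p5) = \lnot \text{True} = \text{False}
p5 \leftrightarrow p1 = \text{True} \leftrightarrow \text{False} = \text{False}
\lnot (p5 \leftrightarrow p1) = \lnot \text{False} = \text{True}
\lnot (p5 \leftrightarrow p1) \oplus p5 = \text{True} \oplus \text{True} = \text{False}
p3 \leftrightarrow (\lnot (p5 \leftrightarrow p1) \oplus p5) = \text{True} \leftrightarrow \text{False} = \text{False}
\lnot (p6 \land p5) \oplus (p3 \leftrightarrow (\lnot (p5 \leftrightarrow p1) \oplus p5)) = \text{False} \oplus \text{False} = \text{False}
(\lnot (p6 \land p5) \oplus (p3 \leftrightarrow (\lnot (p5 \leftrightarrow p1) \oplus p5))) \leftrightarrow p4 = \text{False} \leftrightarrow \text{True} = \text{False}
(p2 \leftrightarrow p3) \to ((\lnot (p6 \land p5) \oplus (p3 \leftrightarrow (\lnot (p5 \leftrightarrow p1) \oplus p5))) \leftrightarrow p4) = \text{False} \to \text{False} = \text{True}
p3 \lor p2 = \text{True} \lor \text{False} = \text{True}
((p2 \leftrightarrow p3) \to ((\lnot (p6 \land p5) \oplus (p3 \leftrightarrow (\lnot (p5 \leftrightarrow p1) \oplus p5))) \leftrightarrow p4)) \oplus (p3 \lor p2) = \text{True} \oplus \text{True} = \text{False}

\text{False}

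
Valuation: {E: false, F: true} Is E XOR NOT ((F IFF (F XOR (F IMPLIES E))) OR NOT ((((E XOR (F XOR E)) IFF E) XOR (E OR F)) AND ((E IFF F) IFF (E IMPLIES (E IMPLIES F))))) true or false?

F IMPLIES E = true IMPLIES false = false
F XOR (F IMPLIES E) = true XOR false = true
F IFF (F XOR (F IMPLIES E)) = true IFF true = true
F XOR E = true XOR false = true
E XOR (F XOR E) = false XOR true = true
(E XOR (F XOR E)) IFF E = true IFF false = false
E OR F = false OR true = true
((E XOR (F XOR E)) IFF E) XOR (E OR F) = false XOR true = true
E IFF F = false IFF true = false
E IMPLIES F = false IMPLIES true = true
E IMPLIES (E IMPLIES F) = false IMPLIES true = true
(E IFF F) IFF (E IMPLIES (E IMPLIES F)) = false IFF true = false
(((E XOR (F XOR E)) IFF E) XOR (E OR F)) AND ((E IFF F) IFF (E IMPLIES (E IMPLIES F))) = true AND false = false
NOT ((((E XOR (F XOR E)) IFF E) XOR (E OR F)) AND ((E IFF F) IFF (E IMPLIES (E IMPLIES F)))) = NOT false = true
(F IFF (F XOR (F IMPLIES E))) OR NOT ((((E XOR (F XOR E)) IFF E) XOR (E OR F)) AND ((E IFF F) IFF (E IMPLIES (E IMPLIES F)))) = true OR true = true
NOT ((F IFF (F XOR (F IMPLIES E))) OR NOT ((((E XOR (F XOR E)) IFF E) XOR (E OR F)) AND ((E IFF F) IFF (E IMPLIES (E IMPLIES F))))) = NOT true = false
E XOR NOT ((F IFF (F XOR (F IMPLIES E))) OR NOT ((((E XOR (F XOR E)) IFF E) XOR (E OR F)) AND ((E IFF F) IFF (E IMPLIES (E IMPLIES F))))) = false XOR false = false

false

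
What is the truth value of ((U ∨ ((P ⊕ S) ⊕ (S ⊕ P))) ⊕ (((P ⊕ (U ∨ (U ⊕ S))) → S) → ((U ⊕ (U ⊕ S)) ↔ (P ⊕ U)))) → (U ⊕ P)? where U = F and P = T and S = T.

T

P ⊕ S = T ⊕ T = F
S ⊕ P = T ⊕ T = F
(P ⊕ S) ⊕ (S ⊕ P) = F ⊕ F = F
U ∨ ((P ⊕ S) ⊕ (S ⊕ P)) = F ∨ F = F
U ⊕ S = F ⊕ T = T
U ∨ (U ⊕ S) = F ∨ T = T
P ⊕ (U ∨ (U ⊕ S)) = T ⊕ T = F
(P ⊕ (U ∨ (U ⊕ S))) → S = F → T = T
U ⊕ S = F ⊕ T = T
U ⊕ (U ⊕ S) = F ⊕ T = T
P ⊕ U = T ⊕ F = T
(U ⊕ (U ⊕ S)) ↔ (P ⊕ U) = T ↔ T = T
((P ⊕ (U ∨ (U ⊕ S))) → S) → ((U ⊕ (U ⊕ S)) ↔ (P ⊕ U)) = T → T = T
(U ∨ ((P ⊕ S) ⊕ (S ⊕ P))) ⊕ (((P ⊕ (U ∨ (U ⊕ S))) → S) → ((U ⊕ (U ⊕ S)) ↔ (P ⊕ U))) = F ⊕ T = T
U ⊕ P = F ⊕ T = T
((U ∨ ((P ⊕ S) ⊕ (S ⊕ P))) ⊕ (((P ⊕ (U ∨ (U ⊕ S))) → S) → ((U ⊕ (U ⊕ S)) ↔ (P ⊕ U)))) → (U ⊕ P) = T → T = T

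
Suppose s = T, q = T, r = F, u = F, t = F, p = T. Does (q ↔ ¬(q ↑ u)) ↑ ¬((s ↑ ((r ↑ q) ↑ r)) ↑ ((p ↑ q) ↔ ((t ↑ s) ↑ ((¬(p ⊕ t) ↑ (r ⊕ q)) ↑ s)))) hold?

T

Substituting s=T, q=T, r=F, u=F, t=F, p=T:
q ↑ u = T ↑ F = T
¬(q ↑ u) = ¬T = F
q ↔ ¬(q ↑ u) = T ↔ F = F
r ↑ q = F ↑ T = T
(r ↑ q) ↑ r = T ↑ F = T
s ↑ ((r ↑ q) ↑ r) = T ↑ T = F
p ↑ q = T ↑ T = F
t ↑ s = F ↑ T = T
p ⊕ t = T ⊕ F = T
¬(p ⊕ t) = ¬T = F
r ⊕ q = F ⊕ T = T
¬(p ⊕ t) ↑ (r ⊕ q) = F ↑ T = T
(¬(p ⊕ t) ↑ (r ⊕ q)) ↑ s = T ↑ T = F
(t ↑ s) ↑ ((¬(p ⊕ t) ↑ (r ⊕ q)) ↑ s) = T ↑ F = T
(p ↑ q) ↔ ((t ↑ s) ↑ ((¬(p ⊕ t) ↑ (r ⊕ q)) ↑ s)) = F ↔ T = F
(s ↑ ((r ↑ q) ↑ r)) ↑ ((p ↑ q) ↔ ((t ↑ s) ↑ ((¬(p ⊕ t) ↑ (r ⊕ q)) ↑ s))) = F ↑ F = T
¬((s ↑ ((r ↑ q) ↑ r)) ↑ ((p ↑ q) ↔ ((t ↑ s) ↑ ((¬(p ⊕ t) ↑ (r ⊕ q)) ↑ s)))) = ¬T = F
(q ↔ ¬(q ↑ u)) ↑ ¬((s ↑ ((r ↑ q) ↑ r)) ↑ ((p ↑ q) ↔ ((t ↑ s) ↑ ((¬(p ⊕ t) ↑ (r ⊕ q)) ↑ s)))) = F ↑ F = T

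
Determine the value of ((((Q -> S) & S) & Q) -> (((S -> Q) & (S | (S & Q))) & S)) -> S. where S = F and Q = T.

Q -> S = T -> F = F
(Q -> S) & S = F & F = F
((Q -> S) & S) & Q = F & T = F
S -> Q = F -> T = T
S & Q = F & T = F
S | (S & Q) = F | F = F
(S -> Q) & (S | (S & Q)) = T & F = F
((S -> Q) & (S | (S & Q))) & S = F & F = F
(((Q -> S) & S) & Q) -> (((S -> Q) & (S | (S & Q))) & S) = F -> F = T
((((Q -> S) & S) & Q) -> (((S -> Q) & (S | (S & Q))) & S)) -> S = T -> F = F

F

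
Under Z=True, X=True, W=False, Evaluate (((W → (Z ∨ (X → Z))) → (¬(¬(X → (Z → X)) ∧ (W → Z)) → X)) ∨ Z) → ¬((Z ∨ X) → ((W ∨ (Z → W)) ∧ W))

True

X → Z = True → True = True
Z ∨ (X → Z) = True ∨ True = True
W → (Z ∨ (X → Z)) = False → True = True
Z → X = True → True = True
X → (Z → X) = True → True = True
¬(X → (Z → X)) = ¬True = False
W → Z = False → True = True
¬(X → (Z → X)) ∧ (W → Z) = False ∧ True = False
¬(¬(X → (Z → X)) ∧ (W → Z)) = ¬False = True
¬(¬(X → (Z → X)) ∧ (W → Z)) → X = True → True = True
(W → (Z ∨ (X → Z))) → (¬(¬(X → (Z → X)) ∧ (W → Z)) → X) = True → True = True
((W → (Z ∨ (X → Z))) → (¬(¬(X → (Z → X)) ∧ (W → Z)) → X)) ∨ Z = True ∨ True = True
Z ∨ X = True ∨ True = True
Z → W = True → False = False
W ∨ (Z → W) = False ∨ False = False
(W ∨ (Z → W)) ∧ W = False ∧ False = False
(Z ∨ X) → ((W ∨ (Z → W)) ∧ W) = True → False = False
¬((Z ∨ X) → ((W ∨ (Z → W)) ∧ W)) = ¬False = True
(((W → (Z ∨ (X → Z))) → (¬(¬(X → (Z → X)) ∧ (W → Z)) → X)) ∨ Z) → ¬((Z ∨ X) → ((W ∨ (Z → W)) ∧ W)) = True → True = True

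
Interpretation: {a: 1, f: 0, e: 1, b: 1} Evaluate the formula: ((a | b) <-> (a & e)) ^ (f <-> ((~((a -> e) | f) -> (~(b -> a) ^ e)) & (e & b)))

1

Substituting a=1, f=0, e=1, b=1:
a | b = 1 | 1 = 1
a & e = 1 & 1 = 1
(a | b) <-> (a & e) = 1 <-> 1 = 1
a -> e = 1 -> 1 = 1
(a -> e) | f = 1 | 0 = 1
~((a -> e) | f) = ~1 = 0
b -> a = 1 -> 1 = 1
~(b -> a) = ~1 = 0
~(b -> a) ^ e = 0 ^ 1 = 1
~((a -> e) | f) -> (~(b -> a) ^ e) = 0 -> 1 = 1
e & b = 1 & 1 = 1
(~((a -> e) | f) -> (~(b -> a) ^ e)) & (e & b) = 1 & 1 = 1
f <-> ((~((a -> e) | f) -> (~(b -> a) ^ e)) & (e & b)) = 0 <-> 1 = 0
((a | b) <-> (a & e)) ^ (f <-> ((~((a -> e) | f) -> (~(b -> a) ^ e)) & (e & b))) = 1 ^ 0 = 1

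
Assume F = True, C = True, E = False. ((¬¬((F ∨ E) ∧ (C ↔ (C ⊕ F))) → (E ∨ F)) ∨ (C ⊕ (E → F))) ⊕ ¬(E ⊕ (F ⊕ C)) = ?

F ∨ E = True ∨ False = True
C ⊕ F = True ⊕ True = False
C ↔ (C ⊕ F) = True ↔ False = False
(F ∨ E) ∧ (C ↔ (C ⊕ F)) = True ∧ False = False
¬((F ∨ E) ∧ (C ↔ (C ⊕ F))) = ¬False = True
¬¬((F ∨ E) ∧ (C ↔ (C ⊕ F))) = ¬True = False
E ∨ F = False ∨ True = True
¬¬((F ∨ E) ∧ (C ↔ (C ⊕ F))) → (E ∨ F) = False → True = True
E → F = False → True = True
C ⊕ (E → F) = True ⊕ True = False
(¬¬((F ∨ E) ∧ (C ↔ (C ⊕ F))) → (E ∨ F)) ∨ (C ⊕ (E → F)) = True ∨ False = True
F ⊕ C = True ⊕ True = False
E ⊕ (F ⊕ C) = False ⊕ False = False
¬(E ⊕ (F ⊕ C)) = ¬False = True
((¬¬((F ∨ E) ∧ (C ↔ (C ⊕ F))) → (E ∨ F)) ∨ (C ⊕ (E → F))) ⊕ ¬(E ⊕ (F ⊕ C)) = True ⊕ True = False

False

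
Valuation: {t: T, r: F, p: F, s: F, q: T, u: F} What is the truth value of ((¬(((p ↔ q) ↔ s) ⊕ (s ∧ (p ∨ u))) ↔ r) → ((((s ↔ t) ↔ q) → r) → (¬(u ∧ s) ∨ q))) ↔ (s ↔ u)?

T

p ↔ q = F ↔ T = F
(p ↔ q) ↔ s = F ↔ F = T
p ∨ u = F ∨ F = F
s ∧ (p ∨ u) = F ∧ F = F
((p ↔ q) ↔ s) ⊕ (s ∧ (p ∨ u)) = T ⊕ F = T
¬(((p ↔ q) ↔ s) ⊕ (s ∧ (p ∨ u))) = ¬T = F
¬(((p ↔ q) ↔ s) ⊕ (s ∧ (p ∨ u))) ↔ r = F ↔ F = T
s ↔ t = F ↔ T = F
(s ↔ t) ↔ q = F ↔ T = F
((s ↔ t) ↔ q) → r = F → F = T
u ∧ s = F ∧ F = F
¬(u ∧ s) = ¬F = T
¬(u ∧ s) ∨ q = T ∨ T = T
(((s ↔ t) ↔ q) → r) → (¬(u ∧ s) ∨ q) = T → T = T
(¬(((p ↔ q) ↔ s) ⊕ (s ∧ (p ∨ u))) ↔ r) → ((((s ↔ t) ↔ q) → r) → (¬(u ∧ s) ∨ q)) = T → T = T
s ↔ u = F ↔ F = T
((¬(((p ↔ q) ↔ s) ⊕ (s ∧ (p ∨ u))) ↔ r) → ((((s ↔ t) ↔ q) → r) → (¬(u ∧ s) ∨ q))) ↔ (s ↔ u) = T ↔ T = T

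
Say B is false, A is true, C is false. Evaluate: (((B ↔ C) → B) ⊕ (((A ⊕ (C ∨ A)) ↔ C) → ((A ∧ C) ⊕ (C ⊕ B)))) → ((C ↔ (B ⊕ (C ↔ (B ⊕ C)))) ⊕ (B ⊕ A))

T

B ↔ C = F ↔ F = T
(B ↔ C) → B = T → F = F
C ∨ A = F ∨ T = T
A ⊕ (C ∨ A) = T ⊕ T = F
(A ⊕ (C ∨ A)) ↔ C = F ↔ F = T
A ∧ C = T ∧ F = F
C ⊕ B = F ⊕ F = F
(A ∧ C) ⊕ (C ⊕ B) = F ⊕ F = F
((A ⊕ (C ∨ A)) ↔ C) → ((A ∧ C) ⊕ (C ⊕ B)) = T → F = F
((B ↔ C) → B) ⊕ (((A ⊕ (C ∨ A)) ↔ C) → ((A ∧ C) ⊕ (C ⊕ B))) = F ⊕ F = F
B ⊕ C = F ⊕ F = F
C ↔ (B ⊕ C) = F ↔ F = T
B ⊕ (C ↔ (B ⊕ C)) = F ⊕ T = T
C ↔ (B ⊕ (C ↔ (B ⊕ C))) = F ↔ T = F
B ⊕ A = F ⊕ T = T
(C ↔ (B ⊕ (C ↔ (B ⊕ C)))) ⊕ (B ⊕ A) = F ⊕ T = T
(((B ↔ C) → B) ⊕ (((A ⊕ (C ∨ A)) ↔ C) → ((A ∧ C) ⊕ (C ⊕ B)))) → ((C ↔ (B ⊕ (C ↔ (B ⊕ C)))) ⊕ (B ⊕ A)) = F → T = T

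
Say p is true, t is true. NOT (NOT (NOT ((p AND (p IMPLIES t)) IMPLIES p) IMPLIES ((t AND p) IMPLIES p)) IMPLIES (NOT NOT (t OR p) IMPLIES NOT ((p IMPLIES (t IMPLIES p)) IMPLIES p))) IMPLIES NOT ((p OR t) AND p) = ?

p IMPLIES t = True IMPLIES True = True
p AND (p IMPLIES t) = True AND True = True
(p AND (p IMPLIES t)) IMPLIES p = True IMPLIES True = True
NOT ((p AND (p IMPLIES t)) IMPLIES p) = NOT True = False
t AND p = True AND True = True
(t AND p) IMPLIES p = True IMPLIES True = True
NOT ((p AND (p IMPLIES t)) IMPLIES p) IMPLIES ((t AND p) IMPLIES p) = False IMPLIES True = True
NOT (NOT ((p AND (p IMPLIES t)) IMPLIES p) IMPLIES ((t AND p) IMPLIES p)) = NOT True = False
t OR p = True OR True = True
NOT (t OR p) = NOT True = False
NOT NOT (t OR p) = NOT False = True
t IMPLIES p = True IMPLIES True = True
p IMPLIES (t IMPLIES p) = True IMPLIES True = True
(p IMPLIES (t IMPLIES p)) IMPLIES p = True IMPLIES True = True
NOT ((p IMPLIES (t IMPLIES p)) IMPLIES p) = NOT True = False
NOT NOT (t OR p) IMPLIES NOT ((p IMPLIES (t IMPLIES p)) IMPLIES p) = True IMPLIES False = False
NOT (NOT ((p AND (p IMPLIES t)) IMPLIES p) IMPLIES ((t AND p) IMPLIES p)) IMPLIES (NOT NOT (t OR p) IMPLIES NOT ((p IMPLIES (t IMPLIES p)) IMPLIES p)) = False IMPLIES False = True
NOT (NOT (NOT ((p AND (p IMPLIES t)) IMPLIES p) IMPLIES ((t AND p) IMPLIES p)) IMPLIES (NOT NOT (t OR p) IMPLIES NOT ((p IMPLIES (t IMPLIES p)) IMPLIES p))) = NOT True = False
p OR t = True OR True = True
(p OR t) AND p = True AND True = True
NOT ((p OR t) AND p) = NOT True = False
NOT (NOT (NOT ((p AND (p IMPLIES t)) IMPLIES p) IMPLIES ((t AND p) IMPLIES p)) IMPLIES (NOT NOT (t OR p) IMPLIES NOT ((p IMPLIES (t IMPLIES p)) IMPLIES p))) IMPLIES NOT ((p OR t) AND p) = False IMPLIES False = True

True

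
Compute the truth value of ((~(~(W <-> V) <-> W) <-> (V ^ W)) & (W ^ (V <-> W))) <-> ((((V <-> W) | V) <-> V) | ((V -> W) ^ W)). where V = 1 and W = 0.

0

Substituting V=1, W=0:
W <-> V = 0 <-> 1 = 0
~(W <-> V) = ~0 = 1
~(W <-> V) <-> W = 1 <-> 0 = 0
~(~(W <-> V) <-> W) = ~0 = 1
V ^ W = 1 ^ 0 = 1
~(~(W <-> V) <-> W) <-> (V ^ W) = 1 <-> 1 = 1
V <-> W = 1 <-> 0 = 0
W ^ (V <-> W) = 0 ^ 0 = 0
(~(~(W <-> V) <-> W) <-> (V ^ W)) & (W ^ (V <-> W)) = 1 & 0 = 0
V <-> W = 1 <-> 0 = 0
(V <-> W) | V = 0 | 1 = 1
((V <-> W) | V) <-> V = 1 <-> 1 = 1
V -> W = 1 -> 0 = 0
(V -> W) ^ W = 0 ^ 0 = 0
(((V <-> W) | V) <-> V) | ((V -> W) ^ W) = 1 | 0 = 1
((~(~(W <-> V) <-> W) <-> (V ^ W)) & (W ^ (V <-> W))) <-> ((((V <-> W) | V) <-> V) | ((V -> W) ^ W)) = 0 <-> 1 = 0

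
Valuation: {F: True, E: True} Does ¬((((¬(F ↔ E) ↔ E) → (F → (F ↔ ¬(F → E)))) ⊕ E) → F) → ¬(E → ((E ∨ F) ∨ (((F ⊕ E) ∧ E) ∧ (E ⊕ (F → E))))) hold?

Substituting F=True, E=True:
F ↔ E = True ↔ True = True
¬(F ↔ E) = ¬True = False
¬(F ↔ E) ↔ E = False ↔ True = False
F → E = True → True = True
¬(F → E) = ¬True = False
F ↔ ¬(F → E) = True ↔ False = False
F → (F ↔ ¬(F → E)) = True → False = False
(¬(F ↔ E) ↔ E) → (F → (F ↔ ¬(F → E))) = False → False = True
((¬(F ↔ E) ↔ E) → (F → (F ↔ ¬(F → E)))) ⊕ E = True ⊕ True = False
(((¬(F ↔ E) ↔ E) → (F → (F ↔ ¬(F → E)))) ⊕ E) → F = False → True = True
¬((((¬(F ↔ E) ↔ E) → (F → (F ↔ ¬(F → E)))) ⊕ E) → F) = ¬True = False
E ∨ F = True ∨ True = True
F ⊕ E = True ⊕ True = False
(F ⊕ E) ∧ E = False ∧ True = False
F → E = True → True = True
E ⊕ (F → E) = True ⊕ True = False
((F ⊕ E) ∧ E) ∧ (E ⊕ (F → E)) = False ∧ False = False
(E ∨ F) ∨ (((F ⊕ E) ∧ E) ∧ (E ⊕ (F → E))) = True ∨ False = True
E → ((E ∨ F) ∨ (((F ⊕ E) ∧ E) ∧ (E ⊕ (F → E)))) = True → True = True
¬(E → ((E ∨ F) ∨ (((F ⊕ E) ∧ E) ∧ (E ⊕ (F → E))))) = ¬True = False
¬((((¬(F ↔ E) ↔ E) → (F → (F ↔ ¬(F → E)))) ⊕ E) → F) → ¬(E → ((E ∨ F) ∨ (((F ⊕ E) ∧ E) ∧ (E ⊕ (F → E))))) = False → False = True

True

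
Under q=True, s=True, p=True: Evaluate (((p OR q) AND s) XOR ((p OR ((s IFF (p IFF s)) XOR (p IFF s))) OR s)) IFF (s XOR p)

p OR q = True OR True = True
(p OR q) AND s = True AND True = True
p IFF s = True IFF True = True
s IFF (p IFF s) = True IFF True = True
p IFF s = True IFF True = True
(s IFF (p IFF s)) XOR (p IFF s) = True XOR True = False
p OR ((s IFF (p IFF s)) XOR (p IFF s)) = True OR False = True
(p OR ((s IFF (p IFF s)) XOR (p IFF s))) OR s = True OR True = True
((p OR q) AND s) XOR ((p OR ((s IFF (p IFF s)) XOR (p IFF s))) OR s) = True XOR True = False
s XOR p = True XOR True = False
(((p OR q) AND s) XOR ((p OR ((s IFF (p IFF s)) XOR (p IFF s))) OR s)) IFF (s XOR p) = False IFF False = True

True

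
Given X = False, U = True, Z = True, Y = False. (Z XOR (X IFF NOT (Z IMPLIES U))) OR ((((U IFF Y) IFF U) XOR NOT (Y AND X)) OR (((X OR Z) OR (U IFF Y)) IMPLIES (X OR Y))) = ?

True

Z IMPLIES U = True IMPLIES True = True
NOT (Z IMPLIES U) = NOT True = False
X IFF NOT (Z IMPLIES U) = False IFF False = True
Z XOR (X IFF NOT (Z IMPLIES U)) = True XOR True = False
U IFF Y = True IFF False = False
(U IFF Y) IFF U = False IFF True = False
Y AND X = False AND False = False
NOT (Y AND X) = NOT False = True
((U IFF Y) IFF U) XOR NOT (Y AND X) = False XOR True = True
X OR Z = False OR True = True
U IFF Y = True IFF False = False
(X OR Z) OR (U IFF Y) = True OR False = True
X OR Y = False OR False = False
((X OR Z) OR (U IFF Y)) IMPLIES (X OR Y) = True IMPLIES False = False
(((U IFF Y) IFF U) XOR NOT (Y AND X)) OR (((X OR Z) OR (U IFF Y)) IMPLIES (X OR Y)) = True OR False = True
(Z XOR (X IFF NOT (Z IMPLIES U))) OR ((((U IFF Y) IFF U) XOR NOT (Y AND X)) OR (((X OR Z) OR (U IFF Y)) IMPLIES (X OR Y))) = False OR True = True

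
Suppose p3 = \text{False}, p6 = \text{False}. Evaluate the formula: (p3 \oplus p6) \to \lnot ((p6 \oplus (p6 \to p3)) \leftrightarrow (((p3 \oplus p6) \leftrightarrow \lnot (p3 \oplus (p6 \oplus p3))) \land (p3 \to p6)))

\text{True}

p3 \oplus p6 = \text{False} \oplus \text{False} = \text{False}
p6 \to p3 = \text{False} \to \text{False} = \text{True}
p6 \oplus (p6 \to p3) = \text{False} \oplus \text{True} = \text{True}
p3 \oplus p6 = \text{False} \oplus \text{False} = \text{False}
p6 \oplus p3 = \text{False} \oplus \text{False} = \text{False}
p3 \oplus (p6 \oplus p3) = \text{False} \oplus \text{False} = \text{False}
\lnot (p3 \oplus (p6 \oplus p3)) = \lnot \text{False} = \text{True}
(p3 \oplus p6) \leftrightarrow \lnot (p3 \oplus (p6 \oplus p3)) = \text{False} \leftrightarrow \text{True} = \text{False}
p3 \to p6 = \text{False} \to \text{False} = \text{True}
((p3 \oplus p6) \leftrightarrow \lnot (p3 \oplus (p6 \oplus p3))) \land (p3 \to p6) = \text{False} \land \text{True} = \text{False}
(p6 \oplus (p6 \to p3)) \leftrightarrow (((p3 \oplus p6) \leftrightarrow \lnot (p3 \oplus (p6 \oplus p3))) \land (p3 \to p6)) = \text{True} \leftrightarrow \text{False} = \text{False}
\lnot ((p6 \oplus (p6 \to p3)) \leftrightarrow (((p3 \oplus p6) \leftrightarrow \lnot (p3 \oplus (p6 \oplus p3))) \land (p3 \to p6))) = \lnot \text{False} = \text{True}
(p3 \oplus p6) \to \lnot ((p6 \oplus (p6 \to p3)) \leftrightarrow (((p3 \oplus p6) \leftrightarrow \lnot (p3 \oplus (p6 \oplus p3))) \land (p3 \to p6))) = \text{False} \to \text{True} = \text{True}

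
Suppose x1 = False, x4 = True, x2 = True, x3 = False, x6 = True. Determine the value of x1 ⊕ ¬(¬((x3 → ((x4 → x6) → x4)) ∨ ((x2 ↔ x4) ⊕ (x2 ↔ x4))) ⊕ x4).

False

x4 → x6 = True → True = True
(x4 → x6) → x4 = True → True = True
x3 → ((x4 → x6) → x4) = False → True = True
x2 ↔ x4 = True ↔ True = True
x2 ↔ x4 = True ↔ True = True
(x2 ↔ x4) ⊕ (x2 ↔ x4) = True ⊕ True = False
(x3 → ((x4 → x6) → x4)) ∨ ((x2 ↔ x4) ⊕ (x2 ↔ x4)) = True ∨ False = True
¬((x3 → ((x4 → x6) → x4)) ∨ ((x2 ↔ x4) ⊕ (x2 ↔ x4))) = ¬True = False
¬((x3 → ((x4 → x6) → x4)) ∨ ((x2 ↔ x4) ⊕ (x2 ↔ x4))) ⊕ x4 = False ⊕ True = True
¬(¬((x3 → ((x4 → x6) → x4)) ∨ ((x2 ↔ x4) ⊕ (x2 ↔ x4))) ⊕ x4) = ¬True = False
x1 ⊕ ¬(¬((x3 → ((x4 → x6) → x4)) ∨ ((x2 ↔ x4) ⊕ (x2 ↔ x4))) ⊕ x4) = False ⊕ False = False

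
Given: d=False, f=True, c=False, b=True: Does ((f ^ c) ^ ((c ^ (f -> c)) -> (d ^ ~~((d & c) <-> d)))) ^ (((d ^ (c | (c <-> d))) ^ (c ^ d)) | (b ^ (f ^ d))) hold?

Substituting d=False, f=True, c=False, b=True:
f ^ c = True ^ False = True
f -> c = True -> False = False
c ^ (f -> c) = False ^ False = False
d & c = False & False = False
(d & c) <-> d = False <-> False = True
~((d & c) <-> d) = ~True = False
~~((d & c) <-> d) = ~False = True
d ^ ~~((d & c) <-> d) = False ^ True = True
(c ^ (f -> c)) -> (d ^ ~~((d & c) <-> d)) = False -> True = True
(f ^ c) ^ ((c ^ (f -> c)) -> (d ^ ~~((d & c) <-> d))) = True ^ True = False
c <-> d = False <-> False = True
c | (c <-> d) = False | True = True
d ^ (c | (c <-> d)) = False ^ True = True
c ^ d = False ^ False = False
(d ^ (c | (c <-> d))) ^ (c ^ d) = True ^ False = True
f ^ d = True ^ False = True
b ^ (f ^ d) = True ^ True = False
((d ^ (c | (c <-> d))) ^ (c ^ d)) | (b ^ (f ^ d)) = True | False = True
((f ^ c) ^ ((c ^ (f -> c)) -> (d ^ ~~((d & c) <-> d)))) ^ (((d ^ (c | (c <-> d))) ^ (c ^ d)) | (b ^ (f ^ d))) = False ^ True = True

True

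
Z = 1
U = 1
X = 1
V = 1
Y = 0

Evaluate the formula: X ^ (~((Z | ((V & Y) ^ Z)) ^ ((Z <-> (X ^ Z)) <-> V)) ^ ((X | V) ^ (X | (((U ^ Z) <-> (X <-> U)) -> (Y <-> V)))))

Substituting Z=1, U=1, X=1, V=1, Y=0:
V & Y = 1 & 0 = 0
(V & Y) ^ Z = 0 ^ 1 = 1
Z | ((V & Y) ^ Z) = 1 | 1 = 1
X ^ Z = 1 ^ 1 = 0
Z <-> (X ^ Z) = 1 <-> 0 = 0
(Z <-> (X ^ Z)) <-> V = 0 <-> 1 = 0
(Z | ((V & Y) ^ Z)) ^ ((Z <-> (X ^ Z)) <-> V) = 1 ^ 0 = 1
~((Z | ((V & Y) ^ Z)) ^ ((Z <-> (X ^ Z)) <-> V)) = ~1 = 0
X | V = 1 | 1 = 1
U ^ Z = 1 ^ 1 = 0
X <-> U = 1 <-> 1 = 1
(U ^ Z) <-> (X <-> U) = 0 <-> 1 = 0
Y <-> V = 0 <-> 1 = 0
((U ^ Z) <-> (X <-> U)) -> (Y <-> V) = 0 -> 0 = 1
X | (((U ^ Z) <-> (X <-> U)) -> (Y <-> V)) = 1 | 1 = 1
(X | V) ^ (X | (((U ^ Z) <-> (X <-> U)) -> (Y <-> V))) = 1 ^ 1 = 0
~((Z | ((V & Y) ^ Z)) ^ ((Z <-> (X ^ Z)) <-> V)) ^ ((X | V) ^ (X | (((U ^ Z) <-> (X <-> U)) -> (Y <-> V)))) = 0 ^ 0 = 0
X ^ (~((Z | ((V & Y) ^ Z)) ^ ((Z <-> (X ^ Z)) <-> V)) ^ ((X | V) ^ (X | (((U ^ Z) <-> (X <-> U)) -> (Y <-> V))))) = 1 ^ 0 = 1

1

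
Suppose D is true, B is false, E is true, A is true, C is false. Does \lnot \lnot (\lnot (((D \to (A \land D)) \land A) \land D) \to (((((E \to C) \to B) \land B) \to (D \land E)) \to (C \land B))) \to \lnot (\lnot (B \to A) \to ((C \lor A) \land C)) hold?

\text{False}

A \land D = \text{True} \land \text{True} = \text{True}
D \to (A \land D) = \text{True} \to \text{True} = \text{True}
(D \to (A \land D)) \land A = \text{True} \land \text{True} = \text{True}
((D \to (A \land D)) \land A) \land D = \text{True} \land \text{True} = \text{True}
\lnot (((D \to (A \land D)) \land A) \land D) = \lnot \text{True} = \text{False}
E \to C = \text{True} \to \text{False} = \text{False}
(E \to C) \to B = \text{False} \to \text{False} = \text{True}
((E \to C) \to B) \land B = \text{True} \land \text{False} = \text{False}
D \land E = \text{True} \land \text{True} = \text{True}
(((E \to C) \to B) \land B) \to (D \land E) = \text{False} \to \text{True} = \text{True}
C \land B = \text{False} \land \text{False} = \text{False}
((((E \to C) \to B) \land B) \to (D \land E)) \to (C \land B) = \text{True} \to \text{False} = \text{False}
\lnot (((D \to (A \land D)) \land A) \land D) \to (((((E \to C) \to B) \land B) \to (D \land E)) \to (C \land B)) = \text{False} \to \text{False} = \text{True}
\lnot (\lnot (((D \to (A \land D)) \land A) \land D) \to (((((E \to C) \to B) \land B) \to (D \land E)) \to (C \land B))) = \lnot \text{True} = \text{False}
\lnot \lnot (\lnot (((D \to (A \land D)) \land A) \land D) \to (((((E \to C) \to B) \land B) \to (D \land E)) \to (C \land B))) = \lnot \text{False} = \text{True}
B \to A = \text{False} \to \text{True} = \text{True}
\lnot (B \to A) = \lnot \text{True} = \text{False}
C \lor A = \text{False} \lor \text{True} = \text{True}
(C \lor A) \land C = \text{True} \land \text{False} = \text{False}
\lnot (B \to A) \to ((C \lor A) \land C) = \text{False} \to \text{False} = \text{True}
\lnot (\lnot (B \to A) \to ((C \lor A) \land C)) = \lnot \text{True} = \text{False}
\lnot \lnot (\lnot (((D \to (A \land D)) \land A) \land D) \to (((((E \to C) \to B) \land B) \to (D \land E)) \to (C \land B))) \to \lnot (\lnot (B \to A) \to ((C \lor A) \land C)) = \text{True} \to \text{False} = \text{False}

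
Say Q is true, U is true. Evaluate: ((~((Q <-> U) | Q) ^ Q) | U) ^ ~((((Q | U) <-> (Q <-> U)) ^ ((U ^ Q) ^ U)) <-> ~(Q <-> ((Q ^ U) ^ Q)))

T

Q <-> U = T <-> T = T
(Q <-> U) | Q = T | T = T
~((Q <-> U) | Q) = ~T = F
~((Q <-> U) | Q) ^ Q = F ^ T = T
(~((Q <-> U) | Q) ^ Q) | U = T | T = T
Q | U = T | T = T
Q <-> U = T <-> T = T
(Q | U) <-> (Q <-> U) = T <-> T = T
U ^ Q = T ^ T = F
(U ^ Q) ^ U = F ^ T = T
((Q | U) <-> (Q <-> U)) ^ ((U ^ Q) ^ U) = T ^ T = F
Q ^ U = T ^ T = F
(Q ^ U) ^ Q = F ^ T = T
Q <-> ((Q ^ U) ^ Q) = T <-> T = T
~(Q <-> ((Q ^ U) ^ Q)) = ~T = F
(((Q | U) <-> (Q <-> U)) ^ ((U ^ Q) ^ U)) <-> ~(Q <-> ((Q ^ U) ^ Q)) = F <-> F = T
~((((Q | U) <-> (Q <-> U)) ^ ((U ^ Q) ^ U)) <-> ~(Q <-> ((Q ^ U) ^ Q))) = ~T = F
((~((Q <-> U) | Q) ^ Q) | U) ^ ~((((Q | U) <-> (Q <-> U)) ^ ((U ^ Q) ^ U)) <-> ~(Q <-> ((Q ^ U) ^ Q))) = T ^ F = T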